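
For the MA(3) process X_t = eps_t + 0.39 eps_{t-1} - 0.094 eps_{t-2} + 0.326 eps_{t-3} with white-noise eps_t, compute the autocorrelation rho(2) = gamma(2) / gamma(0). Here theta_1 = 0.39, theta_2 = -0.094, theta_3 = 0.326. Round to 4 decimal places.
\rho(2) = 0.0262

For an MA(q) process with theta_0 = 1, the autocovariance is
  gamma(k) = sigma^2 * sum_{i=0..q-k} theta_i * theta_{i+k},
and rho(k) = gamma(k) / gamma(0). Sigma^2 cancels.
  numerator   = (1)*(-0.094) + (0.39)*(0.326) = 0.03314.
  denominator = (1)^2 + (0.39)^2 + (-0.094)^2 + (0.326)^2 = 1.267212.
  rho(2) = 0.03314 / 1.267212 = 0.0262.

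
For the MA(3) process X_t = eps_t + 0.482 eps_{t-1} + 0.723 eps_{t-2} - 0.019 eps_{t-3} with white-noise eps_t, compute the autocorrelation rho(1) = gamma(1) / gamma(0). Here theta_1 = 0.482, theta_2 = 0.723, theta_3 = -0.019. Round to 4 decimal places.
\rho(1) = 0.4653

For an MA(q) process with theta_0 = 1, the autocovariance is
  gamma(k) = sigma^2 * sum_{i=0..q-k} theta_i * theta_{i+k},
and rho(k) = gamma(k) / gamma(0). Sigma^2 cancels.
  numerator   = (1)*(0.482) + (0.482)*(0.723) + (0.723)*(-0.019) = 0.816749.
  denominator = (1)^2 + (0.482)^2 + (0.723)^2 + (-0.019)^2 = 1.755414.
  rho(1) = 0.816749 / 1.755414 = 0.4653.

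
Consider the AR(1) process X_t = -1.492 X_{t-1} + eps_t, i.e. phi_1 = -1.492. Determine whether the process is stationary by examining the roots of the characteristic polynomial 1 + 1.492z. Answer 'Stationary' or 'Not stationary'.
\text{Not stationary}

The AR(p) characteristic polynomial is P(z) = 1 + 1.492z.
Stationarity requires all roots to lie outside the unit circle, i.e. |z| > 1 for every root.
This is linear in z: 1 + (1.492) z = 0  =>  z = -1/(1.492) = -0.670241,  |z| = 0.670241.
Moduli of all roots: 0.6702.
All moduli strictly greater than 1? No.
Verdict: Not stationary.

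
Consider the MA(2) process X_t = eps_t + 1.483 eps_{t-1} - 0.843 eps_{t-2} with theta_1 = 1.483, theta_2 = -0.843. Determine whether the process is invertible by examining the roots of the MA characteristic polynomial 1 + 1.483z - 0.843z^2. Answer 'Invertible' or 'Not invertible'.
\text{Not invertible}

The MA(q) characteristic polynomial is P(z) = 1 + 1.483z - 0.843z^2.
Invertibility requires all roots to lie outside the unit circle, i.e. |z| > 1 for every root.
Set 1 + (1.483) z + (-0.843) z^2 = 0, i.e. a z^2 + b z + c = 0 with a = -0.843, b = 1.483, c = 1.
Discriminant D = b^2 - 4ac = (1.483)^2 - 4*(-0.843)*1 = 2.199289 - (-3.372) = 5.571289.
D >= 0, so the roots are real: z = (-b +/- sqrt(D)) / (2a) = (-1.483 +/- 2.360358) / (-1.686).
  z_1 = (-1.483 + 2.360358) / (-1.686) = -0.5204,   |z_1| = 0.5204.
  z_2 = (-1.483 - 2.360358) / (-1.686) = 2.2796,   |z_2| = 2.2796.
Moduli of all roots: 0.5204, 2.2796.
All moduli strictly greater than 1? No.
Verdict: Not invertible.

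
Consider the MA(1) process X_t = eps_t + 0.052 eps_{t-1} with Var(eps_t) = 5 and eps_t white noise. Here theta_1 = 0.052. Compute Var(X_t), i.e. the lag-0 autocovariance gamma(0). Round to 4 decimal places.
\gamma(0) = 5.0135

For an MA(q) process X_t = eps_t + sum_i theta_i eps_{t-i} with
Var(eps_t) = sigma^2, the variance is
  gamma(0) = sigma^2 * (1 + sum_i theta_i^2).
  sum_i theta_i^2 = (0.052)^2 = 0.002704.
  gamma(0) = 5 * (1 + 0.002704) = 5 * 1.002704 = 5.01352, which rounds to 5.0135.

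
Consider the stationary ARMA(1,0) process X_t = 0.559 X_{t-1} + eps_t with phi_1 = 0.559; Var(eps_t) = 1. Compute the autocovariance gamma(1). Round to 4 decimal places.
\gamma(1) = 0.8131

Multiply the model equation by X_{t-k} and take expectations. With theta_0 = psi_0 = 1 and psi_j the MA(infinity) weights, this gives
  gamma(k) - sum_i phi_i gamma(k-i) = c_k,
  c_k = sigma^2 * sum_{j=k..q} theta_j psi_{j-k}   (c_k = 0 for k > q),
using gamma(-m) = gamma(m).
Pure AR (q = 0): c_0 = sigma^2 = 1, c_k = 0 for k >= 1.
Equations for k = 0 and k = 1 (AR order 1):
  gamma(0) = phi_1 gamma(1) + c_0
  gamma(1) = phi_1 gamma(0) + c_1
Substituting the second into the first: gamma(0) (1 - phi_1^2) = c_0 + phi_1 c_1, so
  gamma(0) = c_0 / (1 - phi_1^2) = 1 / (1 - (0.559)^2) = 1 / 0.687519 = 1.454505.
  gamma(1) = phi_1 gamma(0) = (0.559)(1.454505) = 0.813068.
Therefore gamma(1) = 0.8131 (to 4 decimal places).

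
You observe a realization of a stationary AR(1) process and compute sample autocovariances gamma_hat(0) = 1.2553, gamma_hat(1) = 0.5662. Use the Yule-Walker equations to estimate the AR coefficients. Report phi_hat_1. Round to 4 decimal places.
\hat\phi_{1} = 0.4510

The Yule-Walker equations for an AR(p) process read, in matrix form,
  Gamma_p phi = r_p,   with   (Gamma_p)_{ij} = gamma(|i - j|),
                       (r_p)_i = gamma(i),   i,j = 1..p.
Substitute the sample gammas (Toeplitz matrix and right-hand side of size 1):
  Gamma_p = [[1.2553]]
  r_p     = [0.5662]
With p = 1 this is the single equation gamma(0) phi_1 = gamma(1):
  phi_hat_1 = gamma(1) / gamma(0) = 0.5662 / 1.2553 = 0.4510.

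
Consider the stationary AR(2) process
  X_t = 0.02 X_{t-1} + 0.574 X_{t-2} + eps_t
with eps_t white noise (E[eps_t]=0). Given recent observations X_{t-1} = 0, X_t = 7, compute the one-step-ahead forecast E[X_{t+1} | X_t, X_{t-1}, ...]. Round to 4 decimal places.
E[X_{t+1} \mid \mathcal F_t] = 0.1400

For an AR(p) model X_t = c + sum_i phi_i X_{t-i} + eps_t, the
one-step-ahead conditional mean is
  E[X_{t+1} | X_t, ...] = c + sum_i phi_i X_{t+1-i}.
Substitute known values:
  E[X_{t+1} | ...] = (0.02) * (7) + (0.574) * (0)
                   = 0.1400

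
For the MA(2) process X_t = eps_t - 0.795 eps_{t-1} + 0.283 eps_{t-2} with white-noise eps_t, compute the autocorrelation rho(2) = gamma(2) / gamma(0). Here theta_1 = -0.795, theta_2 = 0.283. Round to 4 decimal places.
\rho(2) = 0.1653

For an MA(q) process with theta_0 = 1, the autocovariance is
  gamma(k) = sigma^2 * sum_{i=0..q-k} theta_i * theta_{i+k},
and rho(k) = gamma(k) / gamma(0). Sigma^2 cancels.
  numerator   = (1)*(0.283) = 0.283.
  denominator = (1)^2 + (-0.795)^2 + (0.283)^2 = 1.712114.
  rho(2) = 0.283 / 1.712114 = 0.1653.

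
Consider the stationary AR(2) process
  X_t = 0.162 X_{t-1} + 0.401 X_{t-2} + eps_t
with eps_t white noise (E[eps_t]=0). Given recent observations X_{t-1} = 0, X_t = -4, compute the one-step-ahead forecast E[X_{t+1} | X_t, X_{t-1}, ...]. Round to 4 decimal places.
E[X_{t+1} \mid \mathcal F_t] = -0.6480

For an AR(p) model X_t = c + sum_i phi_i X_{t-i} + eps_t, the
one-step-ahead conditional mean is
  E[X_{t+1} | X_t, ...] = c + sum_i phi_i X_{t+1-i}.
Substitute known values:
  E[X_{t+1} | ...] = (0.162) * (-4) + (0.401) * (0)
                   = -0.6480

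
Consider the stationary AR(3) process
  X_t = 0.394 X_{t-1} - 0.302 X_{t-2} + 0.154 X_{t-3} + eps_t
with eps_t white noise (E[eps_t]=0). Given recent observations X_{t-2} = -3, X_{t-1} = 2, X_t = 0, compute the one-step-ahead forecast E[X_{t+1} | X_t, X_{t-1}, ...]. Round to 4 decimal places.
E[X_{t+1} \mid \mathcal F_t] = -1.0660

For an AR(p) model X_t = c + sum_i phi_i X_{t-i} + eps_t, the
one-step-ahead conditional mean is
  E[X_{t+1} | X_t, ...] = c + sum_i phi_i X_{t+1-i}.
Substitute known values:
  E[X_{t+1} | ...] = (0.394) * (0) + (-0.302) * (2) + (0.154) * (-3)
                   = -1.0660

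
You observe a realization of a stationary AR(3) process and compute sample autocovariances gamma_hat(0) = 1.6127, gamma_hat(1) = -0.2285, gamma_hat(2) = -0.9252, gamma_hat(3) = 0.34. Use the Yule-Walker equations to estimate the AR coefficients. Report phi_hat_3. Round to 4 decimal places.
\hat\phi_{3} = -0.0090

The Yule-Walker equations for an AR(p) process read, in matrix form,
  Gamma_p phi = r_p,   with   (Gamma_p)_{ij} = gamma(|i - j|),
                       (r_p)_i = gamma(i),   i,j = 1..p.
Substitute the sample gammas (Toeplitz matrix and right-hand side of size 3):
  Gamma_p = [[1.6127, -0.2285, -0.9252], [-0.2285, 1.6127, -0.2285], [-0.9252, -0.2285, 1.6127]]
  r_p     = [-0.2285, -0.9252, 0.34]
Written out (R1..R3):
  (R1) 1.6127 phi_1 - 0.2285 phi_2 - 0.9252 phi_3 = -0.2285
  (R2) -0.2285 phi_1 + 1.6127 phi_2 - 0.2285 phi_3 = -0.9252
  (R3) -0.9252 phi_1 - 0.2285 phi_2 + 1.6127 phi_3 = 0.34
Gaussian elimination:
  R2 <- R2 - (-0.2285/1.6127) R1 = R2 - (-0.141688) R1:  1.580324 phi_2 - 0.35959 phi_3 = -0.957576
  R3 <- R3 - (-0.9252/1.6127) R1 = R3 - (-0.573696) R1:  -0.35959 phi_2 + 1.081916 phi_3 = 0.20891
  R3 <- R3 - (-0.35959/1.580324) R2 = R3 - (-0.227542) R2:  1.000095 phi_3 = -0.008978
Back-substitution:
  phi_hat_3 = -0.008978 / 1.000095 = -0.008977
  phi_hat_2 = (-0.957576 - (-0.35959)(-0.008977)) / 1.580324 = -0.607979
  phi_hat_1 = (-0.2285 - (-0.2285)(-0.607979) - (-0.9252)(-0.008977)) / 1.6127 = -0.232981
So phi_hat = [-0.2330, -0.6080, -0.0090].
Therefore phi_hat_3 = -0.0090.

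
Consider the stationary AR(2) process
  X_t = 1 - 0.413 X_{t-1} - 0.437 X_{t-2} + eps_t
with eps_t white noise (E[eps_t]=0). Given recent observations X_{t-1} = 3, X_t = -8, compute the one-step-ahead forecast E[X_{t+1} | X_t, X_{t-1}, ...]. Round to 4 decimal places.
E[X_{t+1} \mid \mathcal F_t] = 2.9930

For an AR(p) model X_t = c + sum_i phi_i X_{t-i} + eps_t, the
one-step-ahead conditional mean is
  E[X_{t+1} | X_t, ...] = c + sum_i phi_i X_{t+1-i}.
Substitute known values:
  E[X_{t+1} | ...] = 1 + (-0.413) * (-8) + (-0.437) * (3)
                   = 2.9930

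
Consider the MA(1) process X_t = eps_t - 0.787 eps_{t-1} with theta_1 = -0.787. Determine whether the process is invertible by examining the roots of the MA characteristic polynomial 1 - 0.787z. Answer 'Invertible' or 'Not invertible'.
\text{Invertible}

The MA(q) characteristic polynomial is P(z) = 1 - 0.787z.
Invertibility requires all roots to lie outside the unit circle, i.e. |z| > 1 for every root.
This is linear in z: 1 + (-0.787) z = 0  =>  z = -1/(-0.787) = 1.270648,  |z| = 1.270648.
Moduli of all roots: 1.2706.
All moduli strictly greater than 1? Yes.
Verdict: Invertible.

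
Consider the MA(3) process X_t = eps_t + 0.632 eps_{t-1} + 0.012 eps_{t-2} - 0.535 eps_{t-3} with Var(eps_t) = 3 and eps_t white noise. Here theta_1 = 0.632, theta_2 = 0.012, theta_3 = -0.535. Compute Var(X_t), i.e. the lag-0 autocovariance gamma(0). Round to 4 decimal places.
\gamma(0) = 5.0574

For an MA(q) process X_t = eps_t + sum_i theta_i eps_{t-i} with
Var(eps_t) = sigma^2, the variance is
  gamma(0) = sigma^2 * (1 + sum_i theta_i^2).
  sum_i theta_i^2 = (0.632)^2 + (0.012)^2 + (-0.535)^2 = 0.399424 + 0.000144 + 0.286225 = 0.685793.
  gamma(0) = 3 * (1 + 0.685793) = 3 * 1.685793 = 5.057379, which rounds to 5.0574.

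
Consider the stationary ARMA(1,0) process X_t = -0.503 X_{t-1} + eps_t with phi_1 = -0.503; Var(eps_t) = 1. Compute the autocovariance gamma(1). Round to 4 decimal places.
\gamma(1) = -0.6734

Multiply the model equation by X_{t-k} and take expectations. With theta_0 = psi_0 = 1 and psi_j the MA(infinity) weights, this gives
  gamma(k) - sum_i phi_i gamma(k-i) = c_k,
  c_k = sigma^2 * sum_{j=k..q} theta_j psi_{j-k}   (c_k = 0 for k > q),
using gamma(-m) = gamma(m).
Pure AR (q = 0): c_0 = sigma^2 = 1, c_k = 0 for k >= 1.
Equations for k = 0 and k = 1 (AR order 1):
  gamma(0) = phi_1 gamma(1) + c_0
  gamma(1) = phi_1 gamma(0) + c_1
Substituting the second into the first: gamma(0) (1 - phi_1^2) = c_0 + phi_1 c_1, so
  gamma(0) = c_0 / (1 - phi_1^2) = 1 / (1 - (-0.503)^2) = 1 / 0.746991 = 1.338704.
  gamma(1) = phi_1 gamma(0) = (-0.503)(1.338704) = -0.673368.
Therefore gamma(1) = -0.6734 (to 4 decimal places).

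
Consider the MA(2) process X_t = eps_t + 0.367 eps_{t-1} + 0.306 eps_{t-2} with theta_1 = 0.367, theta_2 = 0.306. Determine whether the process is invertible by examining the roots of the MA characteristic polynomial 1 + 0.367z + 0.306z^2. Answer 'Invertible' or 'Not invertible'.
\text{Invertible}

The MA(q) characteristic polynomial is P(z) = 1 + 0.367z + 0.306z^2.
Invertibility requires all roots to lie outside the unit circle, i.e. |z| > 1 for every root.
Set 1 + (0.367) z + (0.306) z^2 = 0, i.e. a z^2 + b z + c = 0 with a = 0.306, b = 0.367, c = 1.
Discriminant D = b^2 - 4ac = (0.367)^2 - 4*(0.306)*1 = 0.134689 - (1.224) = -1.089311.
D < 0, so the roots are the complex-conjugate pair z = (-b +/- i sqrt(-D)) / (2a) = -0.5997 +/- 1.7054i.
For a conjugate pair |z|^2 = z * conj(z) = (product of roots) = c/a = 1/(0.306) = 3.267974, so |z| = sqrt(3.267974) = 1.8078 for both roots.
Moduli of all roots: 1.8078, 1.8078.
All moduli strictly greater than 1? Yes.
Verdict: Invertible.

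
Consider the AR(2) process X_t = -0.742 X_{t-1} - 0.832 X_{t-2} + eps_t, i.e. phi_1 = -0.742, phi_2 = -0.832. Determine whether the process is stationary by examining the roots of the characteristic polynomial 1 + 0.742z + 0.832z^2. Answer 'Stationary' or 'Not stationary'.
\text{Stationary}

The AR(p) characteristic polynomial is P(z) = 1 + 0.742z + 0.832z^2.
Stationarity requires all roots to lie outside the unit circle, i.e. |z| > 1 for every root.
Set 1 + (0.742) z + (0.832) z^2 = 0, i.e. a z^2 + b z + c = 0 with a = 0.832, b = 0.742, c = 1.
Discriminant D = b^2 - 4ac = (0.742)^2 - 4*(0.832)*1 = 0.550564 - (3.328) = -2.777436.
D < 0, so the roots are the complex-conjugate pair z = (-b +/- i sqrt(-D)) / (2a) = -0.4459 +/- 1.0015i.
For a conjugate pair |z|^2 = z * conj(z) = (product of roots) = c/a = 1/(0.832) = 1.201923, so |z| = sqrt(1.201923) = 1.0963 for both roots.
Moduli of all roots: 1.0963, 1.0963.
All moduli strictly greater than 1? Yes.
Verdict: Stationary.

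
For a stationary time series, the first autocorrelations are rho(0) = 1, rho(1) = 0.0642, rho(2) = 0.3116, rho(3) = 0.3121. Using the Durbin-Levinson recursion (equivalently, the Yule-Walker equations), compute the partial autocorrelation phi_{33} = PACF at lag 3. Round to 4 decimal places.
\phi_{33} = 0.3091

The PACF at lag k is phi_{kk}, the last component of the solution
to the Yule-Walker system G_k phi = r_k where
  (G_k)_{ij} = rho(|i - j|), (r_k)_i = rho(i), i,j = 1..k.
Equivalently, Durbin-Levinson gives phi_{kk} iteratively:
  phi_{11} = rho(1)
  phi_{kk} = [rho(k) - sum_{j=1..k-1} phi_{k-1,j} rho(k-j)]
            / [1 - sum_{j=1..k-1} phi_{k-1,j} rho(j)],
  phi_{k,j} = phi_{k-1,j} - phi_{kk} phi_{k-1,k-j},  j = 1..k-1.
Step k = 1:
  phi_11 = rho(1) = 0.0642.
Step k = 2:
  phi_22 = [rho(2) - phi_11 rho(1)] / [1 - phi_11 rho(1)] = [0.3116 - (0.0642)(0.0642)] / [1 - (0.0642)(0.0642)]
         = 0.30747836 / 0.99587836 = 0.308751.
  Update: phi_21 = phi_11 - phi_22 phi_11 = 0.0642 - (0.308751)(0.0642) = 0.044378.
Step k = 3:
  phi_33 = [rho(3) - phi_21 rho(2) - phi_22 rho(1)] / [1 - phi_21 rho(1) - phi_22 rho(2)]
    numerator   = 0.3121 - (0.044378)(0.3116) - (0.308751)(0.0642) = 0.27844995
    denominator = 1 - (0.044378)(0.0642) - (0.308751)(0.3116) = 0.90094413
  phi_33 = 0.27844995 / 0.90094413 = 0.3091.
Therefore phi_{33} = 0.3091.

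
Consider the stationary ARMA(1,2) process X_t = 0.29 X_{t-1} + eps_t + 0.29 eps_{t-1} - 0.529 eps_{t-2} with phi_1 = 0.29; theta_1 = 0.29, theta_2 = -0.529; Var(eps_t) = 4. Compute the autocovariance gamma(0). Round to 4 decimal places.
\gamma(0) = 5.9141

Multiply the model equation by X_{t-k} and take expectations. With theta_0 = psi_0 = 1 and psi_j the MA(infinity) weights, this gives
  gamma(k) - sum_i phi_i gamma(k-i) = c_k,
  c_k = sigma^2 * sum_{j=k..q} theta_j psi_{j-k}   (c_k = 0 for k > q),
using gamma(-m) = gamma(m).
psi-weights needed (psi_j = theta_j + sum_i phi_i psi_{j-i}):
  psi_1 = theta_1 + phi_1 = 0.29 + (0.29) = 0.58
  psi_2 = theta_2 + phi_1 psi_1 = -0.529 + (0.29)(0.58) = -0.3608
Right-hand sides:
  c_0 = sigma^2 (1 + theta_1 psi_1 + theta_2 psi_2) = 4 * (1 + (0.29)(0.58) + (-0.529)(-0.3608)) = 4 * 1.359063 = 5.436253
  c_1 = sigma^2 (theta_1 + theta_2 psi_1) = 4 * (0.29 + (-0.529)(0.58)) = -0.06728
  c_2 = sigma^2 theta_2 = 4 * (-0.529) = -2.116
Equations for k = 0 and k = 1 (AR order 1):
  gamma(0) = phi_1 gamma(1) + c_0
  gamma(1) = phi_1 gamma(0) + c_1
Substituting the second into the first: gamma(0) (1 - phi_1^2) = c_0 + phi_1 c_1, so
  gamma(0) = (c_0 + phi_1 c_1) / (1 - phi_1^2) = (5.436253 + (0.29)(-0.06728)) / (1 - (0.29)^2) = 5.416742 / 0.9159 = 5.914119.
Therefore gamma(0) = 5.9141 (to 4 decimal places).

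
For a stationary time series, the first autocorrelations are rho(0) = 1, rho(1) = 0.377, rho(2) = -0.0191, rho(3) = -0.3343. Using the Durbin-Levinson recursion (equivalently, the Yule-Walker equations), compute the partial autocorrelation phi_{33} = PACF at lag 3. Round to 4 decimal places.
\phi_{33} = -0.3080

The PACF at lag k is phi_{kk}, the last component of the solution
to the Yule-Walker system G_k phi = r_k where
  (G_k)_{ij} = rho(|i - j|), (r_k)_i = rho(i), i,j = 1..k.
Equivalently, Durbin-Levinson gives phi_{kk} iteratively:
  phi_{11} = rho(1)
  phi_{kk} = [rho(k) - sum_{j=1..k-1} phi_{k-1,j} rho(k-j)]
            / [1 - sum_{j=1..k-1} phi_{k-1,j} rho(j)],
  phi_{k,j} = phi_{k-1,j} - phi_{kk} phi_{k-1,k-j},  j = 1..k-1.
Step k = 1:
  phi_11 = rho(1) = 0.377.
Step k = 2:
  phi_22 = [rho(2) - phi_11 rho(1)] / [1 - phi_11 rho(1)] = [-0.0191 - (0.377)(0.377)] / [1 - (0.377)(0.377)]
         = -0.161229 / 0.857871 = -0.187941.
  Update: phi_21 = phi_11 - phi_22 phi_11 = 0.377 - (-0.187941)(0.377) = 0.447854.
Step k = 3:
  phi_33 = [rho(3) - phi_21 rho(2) - phi_22 rho(1)] / [1 - phi_21 rho(1) - phi_22 rho(2)]
    numerator   = -0.3343 - (0.447854)(-0.0191) - (-0.187941)(0.377) = -0.2548923
    denominator = 1 - (0.447854)(0.377) - (-0.187941)(-0.0191) = 0.82756949
  phi_33 = -0.2548923 / 0.82756949 = -0.308.
Therefore phi_{33} = -0.3080.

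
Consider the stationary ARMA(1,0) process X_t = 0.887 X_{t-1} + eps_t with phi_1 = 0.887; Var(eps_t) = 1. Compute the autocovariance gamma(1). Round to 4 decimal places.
\gamma(1) = 4.1598

Multiply the model equation by X_{t-k} and take expectations. With theta_0 = psi_0 = 1 and psi_j the MA(infinity) weights, this gives
  gamma(k) - sum_i phi_i gamma(k-i) = c_k,
  c_k = sigma^2 * sum_{j=k..q} theta_j psi_{j-k}   (c_k = 0 for k > q),
using gamma(-m) = gamma(m).
Pure AR (q = 0): c_0 = sigma^2 = 1, c_k = 0 for k >= 1.
Equations for k = 0 and k = 1 (AR order 1):
  gamma(0) = phi_1 gamma(1) + c_0
  gamma(1) = phi_1 gamma(0) + c_1
Substituting the second into the first: gamma(0) (1 - phi_1^2) = c_0 + phi_1 c_1, so
  gamma(0) = c_0 / (1 - phi_1^2) = 1 / (1 - (0.887)^2) = 1 / 0.213231 = 4.68975.
  gamma(1) = phi_1 gamma(0) = (0.887)(4.68975) = 4.159808.
Therefore gamma(1) = 4.1598 (to 4 decimal places).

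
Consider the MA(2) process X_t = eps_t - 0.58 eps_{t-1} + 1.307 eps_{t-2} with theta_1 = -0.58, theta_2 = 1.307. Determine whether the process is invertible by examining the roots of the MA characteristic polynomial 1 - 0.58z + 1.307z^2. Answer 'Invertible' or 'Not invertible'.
\text{Not invertible}

The MA(q) characteristic polynomial is P(z) = 1 - 0.58z + 1.307z^2.
Invertibility requires all roots to lie outside the unit circle, i.e. |z| > 1 for every root.
Set 1 + (-0.58) z + (1.307) z^2 = 0, i.e. a z^2 + b z + c = 0 with a = 1.307, b = -0.58, c = 1.
Discriminant D = b^2 - 4ac = (-0.58)^2 - 4*(1.307)*1 = 0.3364 - (5.228) = -4.8916.
D < 0, so the roots are the complex-conjugate pair z = (-b +/- i sqrt(-D)) / (2a) = 0.2219 +/- 0.8461i.
For a conjugate pair |z|^2 = z * conj(z) = (product of roots) = c/a = 1/(1.307) = 0.765111, so |z| = sqrt(0.765111) = 0.8747 for both roots.
Moduli of all roots: 0.8747, 0.8747.
All moduli strictly greater than 1? No.
Verdict: Not invertible.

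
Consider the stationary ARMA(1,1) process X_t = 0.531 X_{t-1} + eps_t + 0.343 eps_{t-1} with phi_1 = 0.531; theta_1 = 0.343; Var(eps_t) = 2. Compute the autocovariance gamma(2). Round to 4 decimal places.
\gamma(2) = 1.5281

Multiply the model equation by X_{t-k} and take expectations. With theta_0 = psi_0 = 1 and psi_j the MA(infinity) weights, this gives
  gamma(k) - sum_i phi_i gamma(k-i) = c_k,
  c_k = sigma^2 * sum_{j=k..q} theta_j psi_{j-k}   (c_k = 0 for k > q),
using gamma(-m) = gamma(m).
psi-weights needed (psi_j = theta_j + sum_i phi_i psi_{j-i}):
  psi_1 = theta_1 + phi_1 = 0.343 + (0.531) = 0.874
Right-hand sides:
  c_0 = sigma^2 (1 + theta_1 psi_1) = 2 * (1 + (0.343)(0.874)) = 2 * 1.299782 = 2.599564
  c_1 = sigma^2 theta_1 = 2 * (0.343) = 0.686
  c_2 = 0
Equations for k = 0 and k = 1 (AR order 1):
  gamma(0) = phi_1 gamma(1) + c_0
  gamma(1) = phi_1 gamma(0) + c_1
Substituting the second into the first: gamma(0) (1 - phi_1^2) = c_0 + phi_1 c_1, so
  gamma(0) = (c_0 + phi_1 c_1) / (1 - phi_1^2) = (2.599564 + (0.531)(0.686)) / (1 - (0.531)^2) = 2.96383 / 0.718039 = 4.127673.
  gamma(1) = phi_1 gamma(0) + c_1 = (0.531)(4.127673) + (0.686) = 2.877794.
For k = 2 (> q): gamma(2) = phi_1 gamma(1) = (0.531)(2.877794) = 1.528109.
Therefore gamma(2) = 1.5281 (to 4 decimal places).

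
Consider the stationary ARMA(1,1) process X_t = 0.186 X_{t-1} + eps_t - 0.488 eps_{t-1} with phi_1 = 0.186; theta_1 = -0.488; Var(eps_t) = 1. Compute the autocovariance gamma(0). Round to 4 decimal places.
\gamma(0) = 1.0945

Multiply the model equation by X_{t-k} and take expectations. With theta_0 = psi_0 = 1 and psi_j the MA(infinity) weights, this gives
  gamma(k) - sum_i phi_i gamma(k-i) = c_k,
  c_k = sigma^2 * sum_{j=k..q} theta_j psi_{j-k}   (c_k = 0 for k > q),
using gamma(-m) = gamma(m).
psi-weights needed (psi_j = theta_j + sum_i phi_i psi_{j-i}):
  psi_1 = theta_1 + phi_1 = -0.488 + (0.186) = -0.302
Right-hand sides:
  c_0 = sigma^2 (1 + theta_1 psi_1) = 1 * (1 + (-0.488)(-0.302)) = 1 * 1.147376 = 1.147376
  c_1 = sigma^2 theta_1 = 1 * (-0.488) = -0.488
  c_2 = 0
Equations for k = 0 and k = 1 (AR order 1):
  gamma(0) = phi_1 gamma(1) + c_0
  gamma(1) = phi_1 gamma(0) + c_1
Substituting the second into the first: gamma(0) (1 - phi_1^2) = c_0 + phi_1 c_1, so
  gamma(0) = (c_0 + phi_1 c_1) / (1 - phi_1^2) = (1.147376 + (0.186)(-0.488)) / (1 - (0.186)^2) = 1.056608 / 0.965404 = 1.094472.
Therefore gamma(0) = 1.0945 (to 4 decimal places).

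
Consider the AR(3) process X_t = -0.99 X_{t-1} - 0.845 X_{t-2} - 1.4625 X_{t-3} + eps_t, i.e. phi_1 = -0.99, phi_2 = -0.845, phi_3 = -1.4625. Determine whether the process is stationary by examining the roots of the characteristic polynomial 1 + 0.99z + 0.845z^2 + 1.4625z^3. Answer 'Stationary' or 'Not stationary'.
\text{Not stationary}

The AR(p) characteristic polynomial is P(z) = 1 + 0.99z + 0.845z^2 + 1.4625z^3.
Stationarity requires all roots to lie outside the unit circle, i.e. |z| > 1 for every root.
Degree 3: look for a simple real root z0 first, then factor out (1 - z/z0) and solve the remaining quadratic.
Testing z0 = -0.8: P(-0.8) = 1 + (0.99)(-0.8) + (0.845)(-0.8)^2 + (1.4625)(-0.8)^3
  = 1 + (-0.792) + (0.5408) + (-0.7488) = 0.  So z_0 = -0.8 is a root, |z_0| = 0.8.
Divide out the factor (1 + 1.25 z) = (1 - z/z0) (since 1/z0 = -1.25):
  P(z) = (1 + 1.25 z)(1 + (-0.26) z + (1.17) z^2)
  [check: z-coef -0.26 - (-1.25) = 0.99; z^2-coef 1.17 - (-1.25)(-0.26) = 0.845; z^3-coef -(-1.25)(1.17) = 1.4625.]
Remaining roots from the quadratic factor 1 + (-0.26) z + (1.17) z^2:
  Set 1 + (-0.26) z + (1.17) z^2 = 0, i.e. a z^2 + b z + c = 0 with a = 1.17, b = -0.26, c = 1.
  Discriminant D = b^2 - 4ac = (-0.26)^2 - 4*(1.17)*1 = 0.0676 - (4.68) = -4.6124.
  D < 0, so the roots are the complex-conjugate pair z = (-b +/- i sqrt(-D)) / (2a) = 0.1111 +/- 0.9178i.
  For a conjugate pair |z|^2 = z * conj(z) = (product of roots) = c/a = 1/(1.17) = 0.854701, so |z| = sqrt(0.854701) = 0.9245 for both roots.
Moduli of all roots: 0.8000, 0.9245, 0.9245.
All moduli strictly greater than 1? No.
Verdict: Not stationary.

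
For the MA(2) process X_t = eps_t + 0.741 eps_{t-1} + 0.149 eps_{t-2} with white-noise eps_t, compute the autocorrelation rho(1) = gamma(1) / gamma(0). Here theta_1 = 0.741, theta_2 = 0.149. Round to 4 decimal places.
\rho(1) = 0.5419

For an MA(q) process with theta_0 = 1, the autocovariance is
  gamma(k) = sigma^2 * sum_{i=0..q-k} theta_i * theta_{i+k},
and rho(k) = gamma(k) / gamma(0). Sigma^2 cancels.
  numerator   = (1)*(0.741) + (0.741)*(0.149) = 0.851409.
  denominator = (1)^2 + (0.741)^2 + (0.149)^2 = 1.571282.
  rho(1) = 0.851409 / 1.571282 = 0.5419.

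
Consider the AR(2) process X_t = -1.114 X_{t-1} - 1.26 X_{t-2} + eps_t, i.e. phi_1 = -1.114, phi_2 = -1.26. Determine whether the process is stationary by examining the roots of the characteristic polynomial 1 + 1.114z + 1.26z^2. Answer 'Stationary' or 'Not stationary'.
\text{Not stationary}

The AR(p) characteristic polynomial is P(z) = 1 + 1.114z + 1.26z^2.
Stationarity requires all roots to lie outside the unit circle, i.e. |z| > 1 for every root.
Set 1 + (1.114) z + (1.26) z^2 = 0, i.e. a z^2 + b z + c = 0 with a = 1.26, b = 1.114, c = 1.
Discriminant D = b^2 - 4ac = (1.114)^2 - 4*(1.26)*1 = 1.240996 - (5.04) = -3.799004.
D < 0, so the roots are the complex-conjugate pair z = (-b +/- i sqrt(-D)) / (2a) = -0.4421 +/- 0.7735i.
For a conjugate pair |z|^2 = z * conj(z) = (product of roots) = c/a = 1/(1.26) = 0.793651, so |z| = sqrt(0.793651) = 0.8909 for both roots.
Moduli of all roots: 0.8909, 0.8909.
All moduli strictly greater than 1? No.
Verdict: Not stationary.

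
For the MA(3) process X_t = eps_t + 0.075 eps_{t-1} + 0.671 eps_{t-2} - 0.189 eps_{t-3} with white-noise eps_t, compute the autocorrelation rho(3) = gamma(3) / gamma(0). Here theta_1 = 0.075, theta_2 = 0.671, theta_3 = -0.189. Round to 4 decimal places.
\rho(3) = -0.1267

For an MA(q) process with theta_0 = 1, the autocovariance is
  gamma(k) = sigma^2 * sum_{i=0..q-k} theta_i * theta_{i+k},
and rho(k) = gamma(k) / gamma(0). Sigma^2 cancels.
  numerator   = (1)*(-0.189) = -0.189.
  denominator = (1)^2 + (0.075)^2 + (0.671)^2 + (-0.189)^2 = 1.491587.
  rho(3) = -0.189 / 1.491587 = -0.1267.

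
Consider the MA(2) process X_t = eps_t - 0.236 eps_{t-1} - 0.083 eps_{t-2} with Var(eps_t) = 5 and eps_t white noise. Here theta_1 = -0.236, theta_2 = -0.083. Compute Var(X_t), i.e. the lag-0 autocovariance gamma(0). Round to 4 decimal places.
\gamma(0) = 5.3129

For an MA(q) process X_t = eps_t + sum_i theta_i eps_{t-i} with
Var(eps_t) = sigma^2, the variance is
  gamma(0) = sigma^2 * (1 + sum_i theta_i^2).
  sum_i theta_i^2 = (-0.236)^2 + (-0.083)^2 = 0.055696 + 0.006889 = 0.062585.
  gamma(0) = 5 * (1 + 0.062585) = 5 * 1.062585 = 5.312925, which rounds to 5.3129.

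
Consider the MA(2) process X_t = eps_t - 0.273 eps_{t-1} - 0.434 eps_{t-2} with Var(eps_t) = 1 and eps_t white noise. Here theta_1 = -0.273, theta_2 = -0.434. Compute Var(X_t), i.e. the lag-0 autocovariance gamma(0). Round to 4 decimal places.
\gamma(0) = 1.2629

For an MA(q) process X_t = eps_t + sum_i theta_i eps_{t-i} with
Var(eps_t) = sigma^2, the variance is
  gamma(0) = sigma^2 * (1 + sum_i theta_i^2).
  sum_i theta_i^2 = (-0.273)^2 + (-0.434)^2 = 0.074529 + 0.188356 = 0.262885.
  gamma(0) = 1 * (1 + 0.262885) = 1 * 1.262885 = 1.262885, which rounds to 1.2629.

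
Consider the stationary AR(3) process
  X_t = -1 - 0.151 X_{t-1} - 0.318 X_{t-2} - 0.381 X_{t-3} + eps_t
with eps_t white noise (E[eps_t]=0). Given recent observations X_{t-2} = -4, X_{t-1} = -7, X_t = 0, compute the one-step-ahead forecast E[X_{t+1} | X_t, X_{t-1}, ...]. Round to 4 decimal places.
E[X_{t+1} \mid \mathcal F_t] = 2.7500

For an AR(p) model X_t = c + sum_i phi_i X_{t-i} + eps_t, the
one-step-ahead conditional mean is
  E[X_{t+1} | X_t, ...] = c + sum_i phi_i X_{t+1-i}.
Substitute known values:
  E[X_{t+1} | ...] = -1 + (-0.151) * (0) + (-0.318) * (-7) + (-0.381) * (-4)
                   = 2.7500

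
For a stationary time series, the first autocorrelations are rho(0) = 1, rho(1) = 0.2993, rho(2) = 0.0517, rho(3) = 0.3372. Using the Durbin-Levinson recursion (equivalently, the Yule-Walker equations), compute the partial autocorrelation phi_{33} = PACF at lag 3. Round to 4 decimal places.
\phi_{33} = 0.3670

The PACF at lag k is phi_{kk}, the last component of the solution
to the Yule-Walker system G_k phi = r_k where
  (G_k)_{ij} = rho(|i - j|), (r_k)_i = rho(i), i,j = 1..k.
Equivalently, Durbin-Levinson gives phi_{kk} iteratively:
  phi_{11} = rho(1)
  phi_{kk} = [rho(k) - sum_{j=1..k-1} phi_{k-1,j} rho(k-j)]
            / [1 - sum_{j=1..k-1} phi_{k-1,j} rho(j)],
  phi_{k,j} = phi_{k-1,j} - phi_{kk} phi_{k-1,k-j},  j = 1..k-1.
Step k = 1:
  phi_11 = rho(1) = 0.2993.
Step k = 2:
  phi_22 = [rho(2) - phi_11 rho(1)] / [1 - phi_11 rho(1)] = [0.0517 - (0.2993)(0.2993)] / [1 - (0.2993)(0.2993)]
         = -0.03788049 / 0.91041951 = -0.041608.
  Update: phi_21 = phi_11 - phi_22 phi_11 = 0.2993 - (-0.041608)(0.2993) = 0.311753.
Step k = 3:
  phi_33 = [rho(3) - phi_21 rho(2) - phi_22 rho(1)] / [1 - phi_21 rho(1) - phi_22 rho(2)]
    numerator   = 0.3372 - (0.311753)(0.0517) - (-0.041608)(0.2993) = 0.33353555
    denominator = 1 - (0.311753)(0.2993) - (-0.041608)(0.0517) = 0.90884339
  phi_33 = 0.33353555 / 0.90884339 = 0.367.
Therefore phi_{33} = 0.3670.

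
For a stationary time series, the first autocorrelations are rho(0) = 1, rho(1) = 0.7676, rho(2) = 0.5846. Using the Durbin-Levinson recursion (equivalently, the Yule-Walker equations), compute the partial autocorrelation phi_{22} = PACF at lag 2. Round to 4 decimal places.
\phi_{22} = -0.0112

The PACF at lag k is phi_{kk}, the last component of the solution
to the Yule-Walker system G_k phi = r_k where
  (G_k)_{ij} = rho(|i - j|), (r_k)_i = rho(i), i,j = 1..k.
Equivalently, Durbin-Levinson gives phi_{kk} iteratively:
  phi_{11} = rho(1)
  phi_{kk} = [rho(k) - sum_{j=1..k-1} phi_{k-1,j} rho(k-j)]
            / [1 - sum_{j=1..k-1} phi_{k-1,j} rho(j)],
  phi_{k,j} = phi_{k-1,j} - phi_{kk} phi_{k-1,k-j},  j = 1..k-1.
Step k = 1:
  phi_11 = rho(1) = 0.7676.
Step k = 2:
  phi_22 = [rho(2) - phi_11 rho(1)] / [1 - phi_11 rho(1)] = [0.5846 - (0.7676)(0.7676)] / [1 - (0.7676)(0.7676)]
         = -0.00460976 / 0.41079024 = -0.0112.
Therefore phi_{22} = -0.0112.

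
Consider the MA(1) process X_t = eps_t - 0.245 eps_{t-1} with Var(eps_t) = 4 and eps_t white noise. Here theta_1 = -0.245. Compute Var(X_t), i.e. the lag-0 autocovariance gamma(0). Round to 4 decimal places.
\gamma(0) = 4.2401

For an MA(q) process X_t = eps_t + sum_i theta_i eps_{t-i} with
Var(eps_t) = sigma^2, the variance is
  gamma(0) = sigma^2 * (1 + sum_i theta_i^2).
  sum_i theta_i^2 = (-0.245)^2 = 0.060025.
  gamma(0) = 4 * (1 + 0.060025) = 4 * 1.060025 = 4.2401.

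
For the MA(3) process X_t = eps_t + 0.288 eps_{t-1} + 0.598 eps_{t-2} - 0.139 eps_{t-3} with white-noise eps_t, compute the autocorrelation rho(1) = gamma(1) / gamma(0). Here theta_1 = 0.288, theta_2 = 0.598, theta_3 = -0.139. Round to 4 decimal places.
\rho(1) = 0.2583

For an MA(q) process with theta_0 = 1, the autocovariance is
  gamma(k) = sigma^2 * sum_{i=0..q-k} theta_i * theta_{i+k},
and rho(k) = gamma(k) / gamma(0). Sigma^2 cancels.
  numerator   = (1)*(0.288) + (0.288)*(0.598) + (0.598)*(-0.139) = 0.377102.
  denominator = (1)^2 + (0.288)^2 + (0.598)^2 + (-0.139)^2 = 1.459869.
  rho(1) = 0.377102 / 1.459869 = 0.2583.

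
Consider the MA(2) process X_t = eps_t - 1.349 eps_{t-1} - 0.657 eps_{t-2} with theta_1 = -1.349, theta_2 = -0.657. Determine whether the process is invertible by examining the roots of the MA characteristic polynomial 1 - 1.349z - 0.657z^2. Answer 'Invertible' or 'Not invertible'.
\text{Not invertible}

The MA(q) characteristic polynomial is P(z) = 1 - 1.349z - 0.657z^2.
Invertibility requires all roots to lie outside the unit circle, i.e. |z| > 1 for every root.
Set 1 + (-1.349) z + (-0.657) z^2 = 0, i.e. a z^2 + b z + c = 0 with a = -0.657, b = -1.349, c = 1.
Discriminant D = b^2 - 4ac = (-1.349)^2 - 4*(-0.657)*1 = 1.819801 - (-2.628) = 4.447801.
D >= 0, so the roots are real: z = (-b +/- sqrt(D)) / (2a) = (1.349 +/- 2.108981) / (-1.314).
  z_1 = (1.349 + 2.108981) / (-1.314) = -2.6316,   |z_1| = 2.6316.
  z_2 = (1.349 - 2.108981) / (-1.314) = 0.5784,   |z_2| = 0.5784.
Moduli of all roots: 2.6316, 0.5784.
All moduli strictly greater than 1? No.
Verdict: Not invertible.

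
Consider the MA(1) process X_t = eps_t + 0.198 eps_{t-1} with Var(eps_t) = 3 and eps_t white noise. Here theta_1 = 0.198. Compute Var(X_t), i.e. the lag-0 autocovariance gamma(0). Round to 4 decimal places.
\gamma(0) = 3.1176

For an MA(q) process X_t = eps_t + sum_i theta_i eps_{t-i} with
Var(eps_t) = sigma^2, the variance is
  gamma(0) = sigma^2 * (1 + sum_i theta_i^2).
  sum_i theta_i^2 = (0.198)^2 = 0.039204.
  gamma(0) = 3 * (1 + 0.039204) = 3 * 1.039204 = 3.117612, which rounds to 3.1176.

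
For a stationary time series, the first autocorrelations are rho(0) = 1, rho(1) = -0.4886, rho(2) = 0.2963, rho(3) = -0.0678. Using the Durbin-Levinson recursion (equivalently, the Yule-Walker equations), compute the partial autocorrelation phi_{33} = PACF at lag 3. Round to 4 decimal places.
\phi_{33} = 0.1360

The PACF at lag k is phi_{kk}, the last component of the solution
to the Yule-Walker system G_k phi = r_k where
  (G_k)_{ij} = rho(|i - j|), (r_k)_i = rho(i), i,j = 1..k.
Equivalently, Durbin-Levinson gives phi_{kk} iteratively:
  phi_{11} = rho(1)
  phi_{kk} = [rho(k) - sum_{j=1..k-1} phi_{k-1,j} rho(k-j)]
            / [1 - sum_{j=1..k-1} phi_{k-1,j} rho(j)],
  phi_{k,j} = phi_{k-1,j} - phi_{kk} phi_{k-1,k-j},  j = 1..k-1.
Step k = 1:
  phi_11 = rho(1) = -0.4886.
Step k = 2:
  phi_22 = [rho(2) - phi_11 rho(1)] / [1 - phi_11 rho(1)] = [0.2963 - (-0.4886)(-0.4886)] / [1 - (-0.4886)(-0.4886)]
         = 0.05757004 / 0.76127004 = 0.075624.
  Update: phi_21 = phi_11 - phi_22 phi_11 = -0.4886 - (0.075624)(-0.4886) = -0.45165.
Step k = 3:
  phi_33 = [rho(3) - phi_21 rho(2) - phi_22 rho(1)] / [1 - phi_21 rho(1) - phi_22 rho(2)]
    numerator   = -0.0678 - (-0.45165)(0.2963) - (0.075624)(-0.4886) = 0.1029737
    denominator = 1 - (-0.45165)(-0.4886) - (0.075624)(0.2963) = 0.75691638
  phi_33 = 0.1029737 / 0.75691638 = 0.136.
Therefore phi_{33} = 0.1360.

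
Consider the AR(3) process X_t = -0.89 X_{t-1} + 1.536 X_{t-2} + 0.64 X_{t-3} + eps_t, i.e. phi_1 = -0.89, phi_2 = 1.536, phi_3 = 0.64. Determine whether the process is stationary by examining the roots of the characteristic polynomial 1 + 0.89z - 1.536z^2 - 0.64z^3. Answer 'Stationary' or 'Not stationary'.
\text{Not stationary}

The AR(p) characteristic polynomial is P(z) = 1 + 0.89z - 1.536z^2 - 0.64z^3.
Stationarity requires all roots to lie outside the unit circle, i.e. |z| > 1 for every root.
Degree 3: look for a simple real root z0 first, then factor out (1 - z/z0) and solve the remaining quadratic.
Testing z0 = -0.625: P(-0.625) = 1 + (0.89)(-0.625) + (-1.536)(-0.625)^2 + (-0.64)(-0.625)^3
  = 1 + (-0.55625) + (-0.6) + (0.15625) = 0.  So z_0 = -0.625 is a root, |z_0| = 0.625.
Divide out the factor (1 + 1.6 z) = (1 - z/z0) (since 1/z0 = -1.6):
  P(z) = (1 + 1.6 z)(1 + (-0.71) z + (-0.4) z^2)
  [check: z-coef -0.71 - (-1.6) = 0.89; z^2-coef -0.4 - (-1.6)(-0.71) = -1.536; z^3-coef -(-1.6)(-0.4) = -0.64.]
Remaining roots from the quadratic factor 1 + (-0.71) z + (-0.4) z^2:
  Set 1 + (-0.71) z + (-0.4) z^2 = 0, i.e. a z^2 + b z + c = 0 with a = -0.4, b = -0.71, c = 1.
  Discriminant D = b^2 - 4ac = (-0.71)^2 - 4*(-0.4)*1 = 0.5041 - (-1.6) = 2.1041.
  D >= 0, so the roots are real: z = (-b +/- sqrt(D)) / (2a) = (0.71 +/- 1.450552) / (-0.8).
    z_1 = (0.71 + 1.450552) / (-0.8) = -2.7007,   |z_1| = 2.7007.
    z_2 = (0.71 - 1.450552) / (-0.8) = 0.9257,   |z_2| = 0.9257.
Moduli of all roots: 0.6250, 2.7007, 0.9257.
All moduli strictly greater than 1? No.
Verdict: Not stationary.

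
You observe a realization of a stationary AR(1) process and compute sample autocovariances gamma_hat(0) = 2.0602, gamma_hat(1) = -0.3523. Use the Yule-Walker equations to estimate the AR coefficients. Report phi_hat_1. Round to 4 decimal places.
\hat\phi_{1} = -0.1710

The Yule-Walker equations for an AR(p) process read, in matrix form,
  Gamma_p phi = r_p,   with   (Gamma_p)_{ij} = gamma(|i - j|),
                       (r_p)_i = gamma(i),   i,j = 1..p.
Substitute the sample gammas (Toeplitz matrix and right-hand side of size 1):
  Gamma_p = [[2.0602]]
  r_p     = [-0.3523]
With p = 1 this is the single equation gamma(0) phi_1 = gamma(1):
  phi_hat_1 = gamma(1) / gamma(0) = -0.3523 / 2.0602 = -0.1710.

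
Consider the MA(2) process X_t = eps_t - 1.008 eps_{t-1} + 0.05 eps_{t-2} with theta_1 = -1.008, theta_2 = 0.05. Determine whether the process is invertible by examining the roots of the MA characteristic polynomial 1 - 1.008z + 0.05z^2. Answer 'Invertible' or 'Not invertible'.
\text{Invertible}

The MA(q) characteristic polynomial is P(z) = 1 - 1.008z + 0.05z^2.
Invertibility requires all roots to lie outside the unit circle, i.e. |z| > 1 for every root.
Set 1 + (-1.008) z + (0.05) z^2 = 0, i.e. a z^2 + b z + c = 0 with a = 0.05, b = -1.008, c = 1.
Discriminant D = b^2 - 4ac = (-1.008)^2 - 4*(0.05)*1 = 1.016064 - (0.2) = 0.816064.
D >= 0, so the roots are real: z = (-b +/- sqrt(D)) / (2a) = (1.008 +/- 0.903363) / (0.1).
  z_1 = (1.008 + 0.903363) / (0.1) = 19.1136,   |z_1| = 19.1136.
  z_2 = (1.008 - 0.903363) / (0.1) = 1.0464,   |z_2| = 1.0464.
Moduli of all roots: 19.1136, 1.0464.
All moduli strictly greater than 1? Yes.
Verdict: Invertible.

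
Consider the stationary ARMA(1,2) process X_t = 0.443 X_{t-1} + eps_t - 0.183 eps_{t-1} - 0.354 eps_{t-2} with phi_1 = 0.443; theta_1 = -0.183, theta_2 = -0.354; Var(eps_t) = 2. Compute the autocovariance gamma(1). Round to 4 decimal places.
\gamma(1) = 0.4587

Multiply the model equation by X_{t-k} and take expectations. With theta_0 = psi_0 = 1 and psi_j the MA(infinity) weights, this gives
  gamma(k) - sum_i phi_i gamma(k-i) = c_k,
  c_k = sigma^2 * sum_{j=k..q} theta_j psi_{j-k}   (c_k = 0 for k > q),
using gamma(-m) = gamma(m).
psi-weights needed (psi_j = theta_j + sum_i phi_i psi_{j-i}):
  psi_1 = theta_1 + phi_1 = -0.183 + (0.443) = 0.26
  psi_2 = theta_2 + phi_1 psi_1 = -0.354 + (0.443)(0.26) = -0.23882
Right-hand sides:
  c_0 = sigma^2 (1 + theta_1 psi_1 + theta_2 psi_2) = 2 * (1 + (-0.183)(0.26) + (-0.354)(-0.23882)) = 2 * 1.036962 = 2.073925
  c_1 = sigma^2 (theta_1 + theta_2 psi_1) = 2 * (-0.183 + (-0.354)(0.26)) = -0.55008
  c_2 = sigma^2 theta_2 = 2 * (-0.354) = -0.708
Equations for k = 0 and k = 1 (AR order 1):
  gamma(0) = phi_1 gamma(1) + c_0
  gamma(1) = phi_1 gamma(0) + c_1
Substituting the second into the first: gamma(0) (1 - phi_1^2) = c_0 + phi_1 c_1, so
  gamma(0) = (c_0 + phi_1 c_1) / (1 - phi_1^2) = (2.073925 + (0.443)(-0.55008)) / (1 - (0.443)^2) = 1.830239 / 0.803751 = 2.277122.
  gamma(1) = phi_1 gamma(0) + c_1 = (0.443)(2.277122) + (-0.55008) = 0.458685.
Therefore gamma(1) = 0.4587 (to 4 decimal places).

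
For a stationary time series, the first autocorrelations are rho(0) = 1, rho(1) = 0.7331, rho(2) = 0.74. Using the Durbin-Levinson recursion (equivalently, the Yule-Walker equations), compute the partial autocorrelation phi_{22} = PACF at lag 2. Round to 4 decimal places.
\phi_{22} = 0.4379

The PACF at lag k is phi_{kk}, the last component of the solution
to the Yule-Walker system G_k phi = r_k where
  (G_k)_{ij} = rho(|i - j|), (r_k)_i = rho(i), i,j = 1..k.
Equivalently, Durbin-Levinson gives phi_{kk} iteratively:
  phi_{11} = rho(1)
  phi_{kk} = [rho(k) - sum_{j=1..k-1} phi_{k-1,j} rho(k-j)]
            / [1 - sum_{j=1..k-1} phi_{k-1,j} rho(j)],
  phi_{k,j} = phi_{k-1,j} - phi_{kk} phi_{k-1,k-j},  j = 1..k-1.
Step k = 1:
  phi_11 = rho(1) = 0.7331.
Step k = 2:
  phi_22 = [rho(2) - phi_11 rho(1)] / [1 - phi_11 rho(1)] = [0.74 - (0.7331)(0.7331)] / [1 - (0.7331)(0.7331)]
         = 0.20256439 / 0.46256439 = 0.4379.
Therefore phi_{22} = 0.4379.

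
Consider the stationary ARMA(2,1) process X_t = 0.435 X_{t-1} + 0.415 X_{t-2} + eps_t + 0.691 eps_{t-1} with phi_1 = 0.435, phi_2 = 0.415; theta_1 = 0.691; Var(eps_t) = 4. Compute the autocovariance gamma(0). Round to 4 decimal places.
\gamma(0) = 27.0768

Multiply the model equation by X_{t-k} and take expectations. With theta_0 = psi_0 = 1 and psi_j the MA(infinity) weights, this gives
  gamma(k) - sum_i phi_i gamma(k-i) = c_k,
  c_k = sigma^2 * sum_{j=k..q} theta_j psi_{j-k}   (c_k = 0 for k > q),
using gamma(-m) = gamma(m).
psi-weights needed (psi_j = theta_j + sum_i phi_i psi_{j-i}):
  psi_1 = theta_1 + phi_1 = 0.691 + (0.435) = 1.126
Right-hand sides:
  c_0 = sigma^2 (1 + theta_1 psi_1) = 4 * (1 + (0.691)(1.126)) = 4 * 1.778066 = 7.112264
  c_1 = sigma^2 theta_1 = 4 * (0.691) = 2.764
  c_2 = 0
Equations for k = 0, 1, 2 (AR order 2, c_2 = 0):
  (E0) gamma(0) = phi_1 gamma(1) + phi_2 gamma(2) + c_0
  (E1) gamma(1) = phi_1 gamma(0) + phi_2 gamma(1) + c_1
  (E2) gamma(2) = phi_1 gamma(1) + phi_2 gamma(0)
From (E1): gamma(1) = A gamma(0) + B with
  A = phi_1 / (1 - phi_2) = 0.435 / 0.585 = 0.74359,   B = c_1 / (1 - phi_2) = 2.764 / 0.585 = 4.724786.
Insert (E2) into (E0): gamma(0) (1 - phi_2^2) = phi_1 (1 + phi_2) gamma(1) + c_0.
  phi_1 (1 + phi_2) = (0.435)(1.415) = 0.615525,   1 - phi_2^2 = 0.827775.
Replace gamma(1) by A gamma(0) + B and collect gamma(0):
  gamma(0) [0.827775 - (0.615525)(0.74359)] = (0.615525)(4.724786) + 7.112264
  gamma(0) * 0.370077 = 10.020488
  gamma(0) = 10.020488 / 0.370077 = 27.076771.
Therefore gamma(0) = 27.0768 (to 4 decimal places).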